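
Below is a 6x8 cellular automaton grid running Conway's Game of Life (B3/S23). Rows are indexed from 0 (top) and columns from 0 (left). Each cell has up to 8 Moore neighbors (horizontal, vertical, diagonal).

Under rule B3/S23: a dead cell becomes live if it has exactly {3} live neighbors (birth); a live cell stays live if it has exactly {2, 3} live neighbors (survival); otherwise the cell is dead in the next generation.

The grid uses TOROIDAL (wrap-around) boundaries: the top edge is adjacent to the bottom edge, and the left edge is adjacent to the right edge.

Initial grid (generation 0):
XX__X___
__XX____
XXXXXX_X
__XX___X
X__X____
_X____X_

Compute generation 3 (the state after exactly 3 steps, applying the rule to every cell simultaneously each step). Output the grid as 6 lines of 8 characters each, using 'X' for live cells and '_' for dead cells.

Simulating step by step:
Generation 0 (given above): 19 live cells
Generation 1: 17 live cells
XX_X____
_____X_X
X_____XX
______XX
XX_X___X
_XX____X
Generation 2: 10 live cells
_X____XX
_X______
X____X__
_X______
_X______
___X___X
Generation 3: 15 live cells
(generation 3 grid is the final answer)

Answer: __X___XX
_X____XX
XX______
XX______
X_X_____
__X___XX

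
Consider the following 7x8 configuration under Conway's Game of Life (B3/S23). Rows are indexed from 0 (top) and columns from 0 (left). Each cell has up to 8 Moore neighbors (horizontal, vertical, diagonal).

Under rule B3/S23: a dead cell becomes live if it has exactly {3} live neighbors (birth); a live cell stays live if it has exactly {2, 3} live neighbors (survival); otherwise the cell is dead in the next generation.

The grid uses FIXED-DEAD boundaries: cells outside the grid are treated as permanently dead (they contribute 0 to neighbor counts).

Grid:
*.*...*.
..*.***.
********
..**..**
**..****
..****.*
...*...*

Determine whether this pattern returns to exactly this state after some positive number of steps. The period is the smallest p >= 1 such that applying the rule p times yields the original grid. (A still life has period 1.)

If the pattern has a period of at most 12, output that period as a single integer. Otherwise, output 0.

Answer: 0

Derivation:
Simulating and comparing each generation to the original:
Gen 0 (original, given above): 32 live cells
Gen 1: 11 live cells, differs from original
Gen 2: 7 live cells, differs from original
Gen 3: 6 live cells, differs from original
Gen 4: 5 live cells, differs from original
Gen 5: 3 live cells, differs from original
Gen 6: 2 live cells, differs from original
Gen 7: 0 live cells, differs from original
Gen 8: 0 live cells, differs from original
Gen 9: 0 live cells, differs from original
Gen 10: 0 live cells, differs from original
Gen 11: 0 live cells, differs from original
Gen 12: 0 live cells, differs from original
No period found within 12 steps.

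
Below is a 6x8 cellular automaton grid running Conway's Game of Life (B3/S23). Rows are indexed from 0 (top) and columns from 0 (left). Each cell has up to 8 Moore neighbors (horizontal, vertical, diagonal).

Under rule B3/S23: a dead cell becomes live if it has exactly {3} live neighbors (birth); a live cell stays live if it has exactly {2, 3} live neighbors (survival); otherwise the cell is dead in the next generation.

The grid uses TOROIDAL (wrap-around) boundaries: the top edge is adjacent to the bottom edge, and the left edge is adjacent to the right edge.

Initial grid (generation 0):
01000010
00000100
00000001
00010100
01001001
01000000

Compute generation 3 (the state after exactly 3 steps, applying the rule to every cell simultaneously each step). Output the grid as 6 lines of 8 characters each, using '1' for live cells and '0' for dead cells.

Answer: 00100000
00000000
00000100
11000111
10001000
11110000

Derivation:
Simulating step by step:
Generation 0 (given above): 10 live cells
Generation 1: 11 live cells
00000000
00000010
00001010
10001010
10101000
01100000
Generation 2: 11 live cells
00000000
00000100
00000010
01001000
10100101
01110000
Generation 3: 13 live cells
(generation 3 grid is the final answer)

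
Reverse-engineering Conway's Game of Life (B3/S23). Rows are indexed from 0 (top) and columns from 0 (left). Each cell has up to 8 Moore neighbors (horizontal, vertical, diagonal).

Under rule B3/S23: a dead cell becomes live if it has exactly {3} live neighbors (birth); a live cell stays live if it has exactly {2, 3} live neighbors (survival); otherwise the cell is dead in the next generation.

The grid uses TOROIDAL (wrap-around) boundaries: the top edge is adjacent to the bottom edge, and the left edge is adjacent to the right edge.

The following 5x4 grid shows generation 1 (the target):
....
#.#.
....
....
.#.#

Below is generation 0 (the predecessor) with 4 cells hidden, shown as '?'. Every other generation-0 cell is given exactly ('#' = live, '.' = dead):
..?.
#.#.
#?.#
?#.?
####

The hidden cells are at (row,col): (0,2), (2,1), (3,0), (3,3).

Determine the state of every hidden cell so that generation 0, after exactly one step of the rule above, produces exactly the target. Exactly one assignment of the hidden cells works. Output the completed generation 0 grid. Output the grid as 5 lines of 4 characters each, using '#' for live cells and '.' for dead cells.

Hidden generation-0 cells (in order): (0,2), (2,1), (3,0), (3,3).
A hidden cell only influences target cells in its own 3x3 neighborhood. Try each of the 2^4 = 16 assignments, step the completed generation 0 forward once under B3/S23, and compare with the target:
  (0,2)=. (2,1)=. (3,0)=. (3,3)=. -> step gives (1,1)='#' but target has '.' -> reject
  (0,2)=. (2,1)=. (3,0)=. (3,3)=# -> step gives (1,1)='#' but target has '.' -> reject
  (0,2)=. (2,1)=. (3,0)=# (3,3)=. -> step gives (1,1)='#' but target has '.' -> reject
  (0,2)=. (2,1)=. (3,0)=# (3,3)=# -> step gives (1,1)='#' but target has '.' -> reject
  (0,2)=. (2,1)=# (3,0)=. (3,3)=. -> step gives (2,3)='#' but target has '.' -> reject
  (0,2)=. (2,1)=# (3,0)=. (3,3)=# -> step reproduces the target at every cell -> ACCEPT
  (0,2)=. (2,1)=# (3,0)=# (3,3)=. -> step gives (4,1)='.' but target has '#' -> reject
  (0,2)=. (2,1)=# (3,0)=# (3,3)=# -> step gives (4,1)='.' but target has '#' -> reject
  (0,2)=# (2,1)=. (3,0)=. (3,3)=. -> step gives (2,0)='#' but target has '.' -> reject
  (0,2)=# (2,1)=. (3,0)=. (3,3)=# -> step gives (4,1)='.' but target has '#' -> reject
  (0,2)=# (2,1)=. (3,0)=# (3,3)=. -> step gives (2,2)='#' but target has '.' -> reject
  (0,2)=# (2,1)=. (3,0)=# (3,3)=# -> step gives (4,1)='.' but target has '#' -> reject
  (0,2)=# (2,1)=# (3,0)=. (3,3)=. -> step gives (2,3)='#' but target has '.' -> reject
  (0,2)=# (2,1)=# (3,0)=. (3,3)=# -> step gives (4,1)='.' but target has '#' -> reject
  (0,2)=# (2,1)=# (3,0)=# (3,3)=. -> step gives (4,1)='.' but target has '#' -> reject
  (0,2)=# (2,1)=# (3,0)=# (3,3)=# -> step gives (4,1)='.' but target has '#' -> reject
Unique solution: (0,2)=dead, (2,1)=live, (3,0)=dead, (3,3)=live.
Check: live-neighbor counts of every cell in the completed generation 0:
4545
3424
5454
8575
4343
Applying B3/S23 to generation 0 with these counts gives:
....
#.#.
....
....
.#.#
which matches the target exactly.

Answer: ....
#.#.
##.#
.#.#
####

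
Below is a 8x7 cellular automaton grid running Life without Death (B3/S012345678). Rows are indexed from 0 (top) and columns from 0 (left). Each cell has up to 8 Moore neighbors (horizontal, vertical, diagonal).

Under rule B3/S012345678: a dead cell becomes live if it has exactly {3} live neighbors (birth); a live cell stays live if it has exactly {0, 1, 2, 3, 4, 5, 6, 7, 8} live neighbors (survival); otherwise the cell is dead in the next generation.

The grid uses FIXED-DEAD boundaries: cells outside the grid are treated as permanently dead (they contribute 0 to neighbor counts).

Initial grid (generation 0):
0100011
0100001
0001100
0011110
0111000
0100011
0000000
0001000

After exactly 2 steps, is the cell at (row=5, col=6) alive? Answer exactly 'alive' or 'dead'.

Simulating step by step:
Generation 0 (given above): 18 live cells
Generation 1: 22 live cells
0100011
0110101
0001100
0111110
0111001
0100011
0000000
0001000
Generation 2: 24 live cells
0110011
0110101
0001100
0111110
1111001
0100011
0000000
0001000

Cell (5,6) at generation 2: 1 -> alive

Answer: alive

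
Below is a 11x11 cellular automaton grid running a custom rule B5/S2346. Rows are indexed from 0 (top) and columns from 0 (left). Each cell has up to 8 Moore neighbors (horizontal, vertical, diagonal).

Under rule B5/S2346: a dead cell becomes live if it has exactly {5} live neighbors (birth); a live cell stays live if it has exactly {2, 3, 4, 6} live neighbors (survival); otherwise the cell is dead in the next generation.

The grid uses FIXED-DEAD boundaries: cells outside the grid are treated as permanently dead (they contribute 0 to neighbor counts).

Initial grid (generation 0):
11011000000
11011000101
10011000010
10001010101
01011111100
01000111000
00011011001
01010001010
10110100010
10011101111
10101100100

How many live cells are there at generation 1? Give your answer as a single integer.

Answer: 50

Derivation:
Simulating step by step:
Generation 0 (given above): 57 live cells
Generation 1: 50 live cells
11011000000
11100000000
10011000010
10010011100
01011111100
00000101000
00011001000
01111001010
10110100010
11001101111
00001100100
Population at generation 1: 50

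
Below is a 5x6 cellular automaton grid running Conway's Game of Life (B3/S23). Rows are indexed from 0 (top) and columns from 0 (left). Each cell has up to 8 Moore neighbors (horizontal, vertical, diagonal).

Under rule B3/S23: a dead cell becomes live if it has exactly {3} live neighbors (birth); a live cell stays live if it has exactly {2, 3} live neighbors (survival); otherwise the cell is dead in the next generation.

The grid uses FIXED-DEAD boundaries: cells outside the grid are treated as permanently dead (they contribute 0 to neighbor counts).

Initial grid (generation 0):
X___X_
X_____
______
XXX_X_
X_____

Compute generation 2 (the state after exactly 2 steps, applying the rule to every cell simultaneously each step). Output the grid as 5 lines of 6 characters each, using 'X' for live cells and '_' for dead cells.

Simulating step by step:
Generation 0 (given above): 8 live cells
Generation 1: 4 live cells
______
______
X_____
XX____
X_____
Generation 2: 6 live cells
(generation 2 grid is the final answer)

Answer: ______
______
XX____
XX____
XX____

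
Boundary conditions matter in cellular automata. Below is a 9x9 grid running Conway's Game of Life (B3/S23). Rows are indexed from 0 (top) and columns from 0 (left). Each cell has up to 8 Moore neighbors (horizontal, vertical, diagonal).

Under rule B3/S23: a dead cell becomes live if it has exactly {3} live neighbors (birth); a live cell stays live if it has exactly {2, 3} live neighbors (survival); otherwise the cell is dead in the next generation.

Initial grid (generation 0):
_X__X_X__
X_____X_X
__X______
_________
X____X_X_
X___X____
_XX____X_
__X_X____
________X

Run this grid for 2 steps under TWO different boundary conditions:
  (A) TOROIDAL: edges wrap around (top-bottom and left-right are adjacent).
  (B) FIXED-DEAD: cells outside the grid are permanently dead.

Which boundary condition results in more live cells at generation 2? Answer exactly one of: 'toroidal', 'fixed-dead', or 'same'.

Under TOROIDAL boundary, generation 2:
X____X__X
X_____X_X
_________
_________
_________
XX_______
X__X_____
_X_XX____
___X_____
Population = 14

Under FIXED-DEAD boundary, generation 2:
_________
_________
_________
_________
_________
_X_______
X__X_____
_X_X_____
__X______
Population = 6

Comparison: toroidal=14, fixed-dead=6 -> toroidal

Answer: toroidal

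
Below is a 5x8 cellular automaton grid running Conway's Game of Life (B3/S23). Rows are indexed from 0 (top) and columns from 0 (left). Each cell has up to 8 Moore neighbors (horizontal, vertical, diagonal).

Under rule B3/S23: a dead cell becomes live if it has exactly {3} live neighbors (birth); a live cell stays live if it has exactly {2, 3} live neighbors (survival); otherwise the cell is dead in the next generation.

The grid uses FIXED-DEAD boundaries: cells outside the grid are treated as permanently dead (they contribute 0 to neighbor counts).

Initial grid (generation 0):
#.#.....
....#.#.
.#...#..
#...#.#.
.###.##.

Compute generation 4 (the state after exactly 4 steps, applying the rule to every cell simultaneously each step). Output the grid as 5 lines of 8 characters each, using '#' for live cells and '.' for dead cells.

Answer: ........
....###.
...##..#
.#.#....
.##...##

Derivation:
Simulating step by step:
Generation 0 (given above): 14 live cells
Generation 1: 14 live cells
........
.#...#..
....#.#.
#..##.#.
.######.
Generation 2: 10 live cells
........
.....#..
...##.#.
.#....##
.##...#.
Generation 3: 13 live cells
........
....##..
....#.##
.#.#..##
.##...##
Generation 4: 12 live cells
(generation 4 grid is the final answer)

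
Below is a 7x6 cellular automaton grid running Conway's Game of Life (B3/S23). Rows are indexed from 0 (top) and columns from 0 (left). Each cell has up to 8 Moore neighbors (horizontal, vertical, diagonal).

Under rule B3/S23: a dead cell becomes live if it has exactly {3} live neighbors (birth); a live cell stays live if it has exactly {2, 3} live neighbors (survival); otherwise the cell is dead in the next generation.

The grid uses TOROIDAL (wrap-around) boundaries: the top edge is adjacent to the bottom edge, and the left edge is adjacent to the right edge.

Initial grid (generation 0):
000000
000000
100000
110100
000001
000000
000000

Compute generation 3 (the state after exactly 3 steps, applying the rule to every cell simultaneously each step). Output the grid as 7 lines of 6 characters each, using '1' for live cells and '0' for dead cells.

Simulating step by step:
Generation 0 (given above): 5 live cells
Generation 1: 6 live cells
000000
000000
110000
110001
100000
000000
000000
Generation 2: 6 live cells
000000
000000
010001
000001
110001
000000
000000
Generation 3: 7 live cells
(generation 3 grid is the final answer)

Answer: 000000
000000
100000
010011
100001
100000
000000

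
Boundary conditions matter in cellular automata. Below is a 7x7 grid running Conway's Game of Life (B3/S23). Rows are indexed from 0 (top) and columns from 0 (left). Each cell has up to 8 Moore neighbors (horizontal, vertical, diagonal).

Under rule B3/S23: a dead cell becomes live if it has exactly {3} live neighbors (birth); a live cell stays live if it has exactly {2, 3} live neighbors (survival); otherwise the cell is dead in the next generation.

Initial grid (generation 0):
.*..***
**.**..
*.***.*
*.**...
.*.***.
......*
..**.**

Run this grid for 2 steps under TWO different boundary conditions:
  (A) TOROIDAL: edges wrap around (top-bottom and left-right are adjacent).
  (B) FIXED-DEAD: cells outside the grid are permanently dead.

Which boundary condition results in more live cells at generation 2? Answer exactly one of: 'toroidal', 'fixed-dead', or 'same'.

Answer: fixed-dead

Derivation:
Under TOROIDAL boundary, generation 2:
..*....
.......
......*
.*.....
.*..**.
.......
***....
Population = 9

Under FIXED-DEAD boundary, generation 2:
******.
*.**..*
**.....
**...*.
....**.
......*
.....**
Population = 20

Comparison: toroidal=9, fixed-dead=20 -> fixed-dead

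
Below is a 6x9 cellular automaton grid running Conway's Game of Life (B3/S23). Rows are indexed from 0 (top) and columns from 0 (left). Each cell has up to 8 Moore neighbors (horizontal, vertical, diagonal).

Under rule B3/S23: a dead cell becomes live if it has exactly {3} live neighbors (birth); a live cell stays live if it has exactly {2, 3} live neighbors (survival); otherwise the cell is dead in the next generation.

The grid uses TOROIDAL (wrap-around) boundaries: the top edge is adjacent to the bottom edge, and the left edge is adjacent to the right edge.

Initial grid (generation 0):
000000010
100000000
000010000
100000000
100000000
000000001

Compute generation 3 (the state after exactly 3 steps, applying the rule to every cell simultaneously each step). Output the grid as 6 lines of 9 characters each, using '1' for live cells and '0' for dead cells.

Answer: 000000000
000000000
000000000
000000000
100000011
100000011

Derivation:
Simulating step by step:
Generation 0 (given above): 6 live cells
Generation 1: 4 live cells
000000001
000000000
000000000
000000000
100000001
000000001
Generation 2: 4 live cells
000000000
000000000
000000000
000000000
100000001
000000011
Generation 3: 6 live cells
(generation 3 grid is the final answer)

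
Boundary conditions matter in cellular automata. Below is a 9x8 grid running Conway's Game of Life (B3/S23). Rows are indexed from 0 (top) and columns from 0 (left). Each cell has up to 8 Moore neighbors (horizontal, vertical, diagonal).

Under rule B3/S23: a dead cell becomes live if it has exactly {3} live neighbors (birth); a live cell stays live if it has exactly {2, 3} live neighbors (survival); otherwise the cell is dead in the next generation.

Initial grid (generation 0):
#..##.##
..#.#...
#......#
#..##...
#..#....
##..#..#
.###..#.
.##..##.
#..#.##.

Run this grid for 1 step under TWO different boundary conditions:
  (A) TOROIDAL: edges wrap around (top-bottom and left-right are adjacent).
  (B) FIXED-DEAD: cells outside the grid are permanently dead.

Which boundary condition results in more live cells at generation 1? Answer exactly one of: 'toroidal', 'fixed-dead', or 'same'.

Under TOROIDAL boundary, generation 1:
###...#.
.#..###.
##..#..#
##.##...
..##....
....#..#
...##.#.
#.......
#..#....
Population = 26

Under FIXED-DEAD boundary, generation 1:
...###..
.#..####
.#..#...
##.##...
#.##....
#...#...
...##.##
#......#
.##.###.
Population = 30

Comparison: toroidal=26, fixed-dead=30 -> fixed-dead

Answer: fixed-dead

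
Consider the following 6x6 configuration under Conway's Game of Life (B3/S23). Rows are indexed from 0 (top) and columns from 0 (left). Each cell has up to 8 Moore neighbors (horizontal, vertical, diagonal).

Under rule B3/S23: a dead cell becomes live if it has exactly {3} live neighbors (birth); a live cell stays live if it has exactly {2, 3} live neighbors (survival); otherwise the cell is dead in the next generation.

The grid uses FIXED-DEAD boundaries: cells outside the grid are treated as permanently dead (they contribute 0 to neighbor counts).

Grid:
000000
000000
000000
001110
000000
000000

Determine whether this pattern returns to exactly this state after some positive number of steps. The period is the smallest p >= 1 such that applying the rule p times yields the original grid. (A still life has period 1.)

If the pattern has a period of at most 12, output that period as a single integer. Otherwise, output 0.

Simulating and comparing each generation to the original:
Gen 0 (original, given above): 3 live cells
Gen 1: 3 live cells, differs from original
Gen 2: 3 live cells, MATCHES original -> period = 2

Answer: 2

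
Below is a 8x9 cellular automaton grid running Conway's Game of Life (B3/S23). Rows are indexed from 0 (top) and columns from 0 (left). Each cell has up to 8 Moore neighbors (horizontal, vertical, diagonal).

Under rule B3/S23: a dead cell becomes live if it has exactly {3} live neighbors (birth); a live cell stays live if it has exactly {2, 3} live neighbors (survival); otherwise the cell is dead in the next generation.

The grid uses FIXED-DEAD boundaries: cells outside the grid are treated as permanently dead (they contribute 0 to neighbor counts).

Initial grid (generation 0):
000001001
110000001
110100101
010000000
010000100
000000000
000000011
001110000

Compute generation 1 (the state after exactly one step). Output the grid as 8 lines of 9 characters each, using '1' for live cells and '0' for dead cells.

Answer: 000000000
111000001
000000010
010000010
000000000
000000010
000100000
000100000

Derivation:
Simulating step by step:
Generation 0 (given above): 18 live cells
Generation 1: 10 live cells
(generation 1 grid is the final answer)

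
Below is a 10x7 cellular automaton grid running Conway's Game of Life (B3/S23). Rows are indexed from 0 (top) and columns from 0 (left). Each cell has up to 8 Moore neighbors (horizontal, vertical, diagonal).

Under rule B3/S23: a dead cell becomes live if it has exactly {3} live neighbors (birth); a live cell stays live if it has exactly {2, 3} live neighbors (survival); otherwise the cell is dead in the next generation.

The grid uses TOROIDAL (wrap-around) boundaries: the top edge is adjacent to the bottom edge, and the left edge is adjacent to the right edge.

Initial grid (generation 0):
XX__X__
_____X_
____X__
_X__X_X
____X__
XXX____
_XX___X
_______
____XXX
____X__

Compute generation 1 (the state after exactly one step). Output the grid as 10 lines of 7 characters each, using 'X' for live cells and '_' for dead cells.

Simulating step by step:
Generation 0 (given above): 19 live cells
Generation 1: 22 live cells
(generation 1 grid is the final answer)

Answer: ____XX_
____XX_
____X__
___XX__
__XX_X_
X_XX___
__X____
X_____X
____XX_
X__XX_X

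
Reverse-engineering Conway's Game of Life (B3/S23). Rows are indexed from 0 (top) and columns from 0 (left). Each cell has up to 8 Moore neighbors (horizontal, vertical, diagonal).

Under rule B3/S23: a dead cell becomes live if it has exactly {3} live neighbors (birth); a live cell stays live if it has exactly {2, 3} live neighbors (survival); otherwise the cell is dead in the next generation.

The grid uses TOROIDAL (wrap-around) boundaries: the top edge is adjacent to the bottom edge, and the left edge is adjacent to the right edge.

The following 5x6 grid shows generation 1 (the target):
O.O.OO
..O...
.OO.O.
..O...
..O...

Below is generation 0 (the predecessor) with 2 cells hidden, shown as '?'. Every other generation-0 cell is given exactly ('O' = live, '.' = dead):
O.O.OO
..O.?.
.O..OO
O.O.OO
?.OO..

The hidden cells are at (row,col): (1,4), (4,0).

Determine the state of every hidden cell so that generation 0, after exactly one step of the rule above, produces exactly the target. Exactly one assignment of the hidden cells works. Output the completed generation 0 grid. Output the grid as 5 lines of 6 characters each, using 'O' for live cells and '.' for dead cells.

Hidden generation-0 cells (in order): (1,4), (4,0).
A hidden cell only influences target cells in its own 3x3 neighborhood. Try each of the 2^2 = 4 assignments, step the completed generation 0 forward once under B3/S23, and compare with the target:
  (1,4)=. (4,0)=. -> step gives (0,0)='.' but target has 'O' -> reject
  (1,4)=. (4,0)=O -> step reproduces the target at every cell -> ACCEPT
  (1,4)=O (4,0)=. -> step gives (0,0)='.' but target has 'O' -> reject
  (1,4)=O (4,0)=O -> step gives (0,5)='.' but target has 'O' -> reject
Unique solution: (1,4)=dead, (4,0)=live.
Check: live-neighbor counts of every cell in the completed generation 0:
253523
442445
433434
453545
463557
Applying B3/S23 to generation 0 with these counts gives:
O.O.OO
..O...
.OO.O.
..O...
..O...
which matches the target exactly.

Answer: O.O.OO
..O...
.O..OO
O.O.OO
O.OO..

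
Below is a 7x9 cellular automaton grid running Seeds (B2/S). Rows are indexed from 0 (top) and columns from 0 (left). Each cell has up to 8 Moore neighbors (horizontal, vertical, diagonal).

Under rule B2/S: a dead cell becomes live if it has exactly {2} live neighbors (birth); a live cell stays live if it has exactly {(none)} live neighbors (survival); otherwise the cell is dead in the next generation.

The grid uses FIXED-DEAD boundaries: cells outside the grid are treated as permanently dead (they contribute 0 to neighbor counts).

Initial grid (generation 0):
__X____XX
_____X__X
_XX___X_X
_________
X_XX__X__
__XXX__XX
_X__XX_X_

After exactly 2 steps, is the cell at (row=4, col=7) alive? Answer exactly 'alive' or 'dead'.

Simulating step by step:
Generation 0 (given above): 22 live cells
Generation 1: 9 live cells
______X__
___X_____
_____X___
X____XX__
_____X__X
X________
_________
Generation 2: 8 live cells
_________
____XXX__
_________
_______X_
XX__X__X_
_________
_________

Cell (4,7) at generation 2: 1 -> alive

Answer: alive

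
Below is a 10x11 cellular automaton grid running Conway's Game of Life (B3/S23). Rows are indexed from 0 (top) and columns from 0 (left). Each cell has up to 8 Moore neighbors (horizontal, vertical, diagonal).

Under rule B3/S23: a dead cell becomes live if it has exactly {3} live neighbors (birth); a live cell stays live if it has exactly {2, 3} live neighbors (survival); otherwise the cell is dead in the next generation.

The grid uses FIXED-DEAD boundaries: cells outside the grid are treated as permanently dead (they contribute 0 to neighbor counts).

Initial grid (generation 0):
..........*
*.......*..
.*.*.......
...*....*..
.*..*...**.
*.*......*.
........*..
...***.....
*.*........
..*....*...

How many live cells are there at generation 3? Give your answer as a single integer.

Answer: 23

Derivation:
Simulating step by step:
Generation 0 (given above): 22 live cells
Generation 1: 20 live cells
...........
...........
..*........
...**...**.
.***....**.
.*.......*.
...**......
...**......
.**.*......
.*.........
Generation 2: 22 live cells
...........
...........
...*.......
.*..*...**.
.*.**.....*
.*..*...**.
..***......
.....*.....
.**.*......
.**........
Generation 3: 23 live cells
...........
...........
...........
....*....*.
**.***....*
.*...*...*.
..****.....
.*...*.....
.***.......
.***.......
Population at generation 3: 23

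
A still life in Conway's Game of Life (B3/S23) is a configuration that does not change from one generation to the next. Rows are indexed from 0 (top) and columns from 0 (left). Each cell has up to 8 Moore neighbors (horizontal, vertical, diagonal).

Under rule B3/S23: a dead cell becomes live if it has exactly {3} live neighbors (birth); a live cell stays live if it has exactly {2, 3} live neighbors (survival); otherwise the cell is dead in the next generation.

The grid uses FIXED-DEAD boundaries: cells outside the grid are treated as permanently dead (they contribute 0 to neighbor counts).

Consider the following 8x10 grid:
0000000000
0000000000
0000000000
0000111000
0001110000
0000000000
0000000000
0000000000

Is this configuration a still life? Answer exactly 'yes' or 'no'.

Answer: no

Derivation:
Compute generation 1 and compare to generation 0 (given above):
Generation 1:
0000000000
0000000000
0000010000
0001001000
0001001000
0000100000
0000000000
0000000000
Cell (2,5) differs: gen0=0 vs gen1=1 -> NOT a still life.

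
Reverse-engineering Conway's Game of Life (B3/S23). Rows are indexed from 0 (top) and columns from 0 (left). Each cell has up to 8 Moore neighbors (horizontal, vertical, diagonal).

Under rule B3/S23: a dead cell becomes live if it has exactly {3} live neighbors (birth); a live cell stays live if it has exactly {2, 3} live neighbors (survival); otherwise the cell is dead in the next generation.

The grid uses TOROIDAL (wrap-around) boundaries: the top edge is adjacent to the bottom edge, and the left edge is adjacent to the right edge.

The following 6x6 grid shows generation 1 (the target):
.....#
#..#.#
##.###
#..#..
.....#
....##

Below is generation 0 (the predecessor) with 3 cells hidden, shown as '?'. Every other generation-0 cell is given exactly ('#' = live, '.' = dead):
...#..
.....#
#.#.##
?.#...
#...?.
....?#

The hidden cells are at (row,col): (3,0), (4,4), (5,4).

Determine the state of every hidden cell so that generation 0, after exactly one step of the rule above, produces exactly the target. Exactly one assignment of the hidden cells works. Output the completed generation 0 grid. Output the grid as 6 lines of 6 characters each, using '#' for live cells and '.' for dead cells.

Answer: ...#..
.....#
#.#.##
..#...
#.....
....##

Derivation:
Hidden generation-0 cells (in order): (3,0), (4,4), (5,4).
A hidden cell only influences target cells in its own 3x3 neighborhood. Try each of the 2^3 = 8 assignments, step the completed generation 0 forward once under B3/S23, and compare with the target:
  (3,0)=. (4,4)=. (5,4)=. -> step gives (0,4)='#' but target has '.' -> reject
  (3,0)=. (4,4)=. (5,4)=# -> step reproduces the target at every cell -> ACCEPT
  (3,0)=. (4,4)=# (5,4)=. -> step gives (0,4)='#' but target has '.' -> reject
  (3,0)=. (4,4)=# (5,4)=# -> step gives (3,3)='.' but target has '#' -> reject
  (3,0)=# (4,4)=. (5,4)=. -> step gives (0,4)='#' but target has '.' -> reject
  (3,0)=# (4,4)=. (5,4)=# -> step gives (2,1)='.' but target has '#' -> reject
  (3,0)=# (4,4)=# (5,4)=. -> step gives (0,4)='#' but target has '.' -> reject
  (3,0)=# (4,4)=# (5,4)=# -> step gives (2,1)='.' but target has '#' -> reject
Unique solution: (3,0)=dead, (4,4)=dead, (5,4)=live.
Check: live-neighbor counts of every cell in the completed generation 0:
201143
322343
231323
341324
121223
211222
Applying B3/S23 to generation 0 with these counts gives:
.....#
#..#.#
##.###
#..#..
.....#
....##
which matches the target exactly.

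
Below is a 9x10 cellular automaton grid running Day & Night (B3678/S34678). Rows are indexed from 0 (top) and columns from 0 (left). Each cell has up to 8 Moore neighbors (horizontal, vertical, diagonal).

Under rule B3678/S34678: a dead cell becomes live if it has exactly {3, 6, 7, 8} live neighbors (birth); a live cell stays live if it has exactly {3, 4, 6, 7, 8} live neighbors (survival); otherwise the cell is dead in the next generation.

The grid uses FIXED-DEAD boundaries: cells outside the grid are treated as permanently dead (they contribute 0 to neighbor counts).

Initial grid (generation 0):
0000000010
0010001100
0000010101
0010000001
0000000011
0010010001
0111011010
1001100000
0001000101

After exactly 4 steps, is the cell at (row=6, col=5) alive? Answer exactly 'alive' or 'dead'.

Simulating step by step:
Generation 0 (given above): 26 live cells
Generation 1: 25 live cells
0000000100
0000001100
0000000000
0000000001
0000000011
0111101101
0111010000
0101111110
0000100000
Generation 2: 24 live cells
0000001000
0000000000
0000000000
0000000010
0011000111
0101110000
1111101000
0001011000
0001101100
Generation 3: 23 live cells
0000000000
0000000000
0000000000
0000000111
0011000010
1111011110
0100111000
0100101000
0000101000
Generation 4: 19 live cells
0000000000
0000000000
0000000010
0000000010
0011100100
0101011100
0100110000
0001111100
0000000000

Cell (6,5) at generation 4: 1 -> alive

Answer: alive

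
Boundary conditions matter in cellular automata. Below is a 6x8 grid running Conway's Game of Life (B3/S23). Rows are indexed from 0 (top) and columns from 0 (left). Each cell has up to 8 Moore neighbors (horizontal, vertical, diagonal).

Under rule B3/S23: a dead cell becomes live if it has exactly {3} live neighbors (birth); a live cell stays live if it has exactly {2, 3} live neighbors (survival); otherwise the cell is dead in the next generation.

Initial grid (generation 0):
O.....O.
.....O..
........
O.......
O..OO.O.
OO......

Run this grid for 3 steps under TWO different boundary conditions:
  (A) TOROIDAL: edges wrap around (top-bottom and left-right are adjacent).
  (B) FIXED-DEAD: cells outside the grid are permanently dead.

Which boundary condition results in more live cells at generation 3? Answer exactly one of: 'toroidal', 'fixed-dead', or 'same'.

Answer: toroidal

Derivation:
Under TOROIDAL boundary, generation 3:
O.......
O.......
........
O.......
O.......
.O.....O
Population = 6

Under FIXED-DEAD boundary, generation 3:
........
........
........
........
OO......
OO......
Population = 4

Comparison: toroidal=6, fixed-dead=4 -> toroidal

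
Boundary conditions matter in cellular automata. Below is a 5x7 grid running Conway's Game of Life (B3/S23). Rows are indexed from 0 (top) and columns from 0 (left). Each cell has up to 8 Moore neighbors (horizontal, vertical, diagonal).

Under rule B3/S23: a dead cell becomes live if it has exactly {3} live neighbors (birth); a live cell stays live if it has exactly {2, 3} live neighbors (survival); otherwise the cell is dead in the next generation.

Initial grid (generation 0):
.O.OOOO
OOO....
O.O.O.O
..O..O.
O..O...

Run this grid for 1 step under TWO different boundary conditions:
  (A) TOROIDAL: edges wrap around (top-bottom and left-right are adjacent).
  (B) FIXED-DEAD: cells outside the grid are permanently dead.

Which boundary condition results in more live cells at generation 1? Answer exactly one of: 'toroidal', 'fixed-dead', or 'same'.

Under TOROIDAL boundary, generation 1:
...OOOO
.......
O.O..OO
O.O.OO.
OO.O...
Population = 15

Under FIXED-DEAD boundary, generation 1:
OO.OOO.
O.....O
O.O..O.
..O.OO.
.......
Population = 13

Comparison: toroidal=15, fixed-dead=13 -> toroidal

Answer: toroidal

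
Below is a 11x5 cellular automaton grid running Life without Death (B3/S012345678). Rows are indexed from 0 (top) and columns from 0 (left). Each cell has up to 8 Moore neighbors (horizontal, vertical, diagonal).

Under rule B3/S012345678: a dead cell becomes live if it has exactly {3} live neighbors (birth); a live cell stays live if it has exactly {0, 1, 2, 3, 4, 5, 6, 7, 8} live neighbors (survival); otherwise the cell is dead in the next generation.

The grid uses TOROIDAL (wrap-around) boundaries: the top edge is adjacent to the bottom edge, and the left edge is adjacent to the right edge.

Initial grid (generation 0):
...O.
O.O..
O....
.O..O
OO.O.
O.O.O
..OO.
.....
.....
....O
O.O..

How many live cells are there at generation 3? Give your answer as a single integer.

Simulating step by step:
Generation 0 (given above): 17 live cells
Generation 1: 27 live cells
..OOO
OOO.O
O...O
.OO.O
OO.O.
O.O.O
.OOOO
.....
.....
....O
O.OOO
Generation 2: 31 live cells
..OOO
OOO.O
O...O
.OO.O
OO.O.
O.O.O
.OOOO
..OO.
.....
O...O
OOOOO
Generation 3: 36 live cells
..OOO
OOO.O
O...O
.OO.O
OO.O.
O.O.O
.OOOO
.OOOO
...OO
O.O.O
OOOOO
Population at generation 3: 36

Answer: 36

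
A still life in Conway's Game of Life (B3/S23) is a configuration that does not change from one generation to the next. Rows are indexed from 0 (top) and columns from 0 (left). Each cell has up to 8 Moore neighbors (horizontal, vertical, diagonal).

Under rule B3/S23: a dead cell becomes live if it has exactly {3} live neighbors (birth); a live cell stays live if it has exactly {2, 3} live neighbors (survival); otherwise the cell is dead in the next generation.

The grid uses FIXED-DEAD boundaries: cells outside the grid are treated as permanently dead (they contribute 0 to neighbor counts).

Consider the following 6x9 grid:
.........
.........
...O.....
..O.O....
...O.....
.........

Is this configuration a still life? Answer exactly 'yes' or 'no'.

Compute generation 1 and compare to generation 0 (given above):
Generation 1:
.........
.........
...O.....
..O.O....
...O.....
.........
The grids are IDENTICAL -> still life.

Answer: yes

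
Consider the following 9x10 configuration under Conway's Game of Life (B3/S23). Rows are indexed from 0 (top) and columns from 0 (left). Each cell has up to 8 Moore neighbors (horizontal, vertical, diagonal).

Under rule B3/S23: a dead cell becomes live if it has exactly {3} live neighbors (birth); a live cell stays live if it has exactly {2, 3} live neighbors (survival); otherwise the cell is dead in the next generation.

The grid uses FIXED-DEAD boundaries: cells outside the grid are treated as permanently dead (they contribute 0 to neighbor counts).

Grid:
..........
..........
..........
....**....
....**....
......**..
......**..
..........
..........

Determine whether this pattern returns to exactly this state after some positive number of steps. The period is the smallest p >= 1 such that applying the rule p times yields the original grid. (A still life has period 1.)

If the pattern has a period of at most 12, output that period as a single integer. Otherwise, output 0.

Simulating and comparing each generation to the original:
Gen 0 (original, given above): 8 live cells
Gen 1: 6 live cells, differs from original
Gen 2: 8 live cells, MATCHES original -> period = 2

Answer: 2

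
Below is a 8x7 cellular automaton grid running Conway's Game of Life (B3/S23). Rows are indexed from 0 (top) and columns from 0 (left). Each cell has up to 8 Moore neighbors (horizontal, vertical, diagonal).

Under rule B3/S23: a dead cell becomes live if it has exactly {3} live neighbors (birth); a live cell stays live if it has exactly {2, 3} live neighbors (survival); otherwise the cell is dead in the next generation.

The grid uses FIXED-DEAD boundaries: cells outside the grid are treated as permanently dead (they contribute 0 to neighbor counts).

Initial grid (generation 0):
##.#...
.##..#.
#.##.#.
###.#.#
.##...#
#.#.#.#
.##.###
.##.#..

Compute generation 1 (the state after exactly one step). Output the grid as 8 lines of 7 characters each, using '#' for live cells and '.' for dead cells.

Answer: ##.....
.......
#....##
#...#.#
......#
#...#.#
#...#.#
.##.#..

Derivation:
Simulating step by step:
Generation 0 (given above): 30 live cells
Generation 1: 18 live cells
(generation 1 grid is the final answer)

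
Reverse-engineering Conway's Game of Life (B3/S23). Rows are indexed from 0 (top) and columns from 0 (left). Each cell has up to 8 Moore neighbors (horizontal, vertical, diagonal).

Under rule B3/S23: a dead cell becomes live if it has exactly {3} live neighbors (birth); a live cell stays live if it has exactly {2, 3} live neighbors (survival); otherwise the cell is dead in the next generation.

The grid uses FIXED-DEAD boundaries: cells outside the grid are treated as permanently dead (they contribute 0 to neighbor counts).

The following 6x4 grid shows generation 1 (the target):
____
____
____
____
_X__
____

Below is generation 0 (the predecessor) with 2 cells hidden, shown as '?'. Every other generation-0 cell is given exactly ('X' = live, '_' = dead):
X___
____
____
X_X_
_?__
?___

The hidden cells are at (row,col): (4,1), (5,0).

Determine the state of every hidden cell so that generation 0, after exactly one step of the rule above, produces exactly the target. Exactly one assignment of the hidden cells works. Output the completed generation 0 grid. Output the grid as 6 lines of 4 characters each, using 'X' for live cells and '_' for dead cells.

Hidden generation-0 cells (in order): (4,1), (5,0).
A hidden cell only influences target cells in its own 3x3 neighborhood. Try each of the 2^2 = 4 assignments, step the completed generation 0 forward once under B3/S23, and compare with the target:
  (4,1)=_ (5,0)=_ -> step gives (4,1)='_' but target has 'X' -> reject
  (4,1)=_ (5,0)=X -> step reproduces the target at every cell -> ACCEPT
  (4,1)=X (5,0)=_ -> step gives (3,1)='X' but target has '_' -> reject
  (4,1)=X (5,0)=X -> step gives (3,1)='X' but target has '_' -> reject
Unique solution: (4,1)=dead, (5,0)=live.
Check: live-neighbor counts of every cell in the completed generation 0:
0100
1100
1211
0201
2311
0100
Applying B3/S23 to generation 0 with these counts gives:
____
____
____
____
_X__
____
which matches the target exactly.

Answer: X___
____
____
X_X_
____
X___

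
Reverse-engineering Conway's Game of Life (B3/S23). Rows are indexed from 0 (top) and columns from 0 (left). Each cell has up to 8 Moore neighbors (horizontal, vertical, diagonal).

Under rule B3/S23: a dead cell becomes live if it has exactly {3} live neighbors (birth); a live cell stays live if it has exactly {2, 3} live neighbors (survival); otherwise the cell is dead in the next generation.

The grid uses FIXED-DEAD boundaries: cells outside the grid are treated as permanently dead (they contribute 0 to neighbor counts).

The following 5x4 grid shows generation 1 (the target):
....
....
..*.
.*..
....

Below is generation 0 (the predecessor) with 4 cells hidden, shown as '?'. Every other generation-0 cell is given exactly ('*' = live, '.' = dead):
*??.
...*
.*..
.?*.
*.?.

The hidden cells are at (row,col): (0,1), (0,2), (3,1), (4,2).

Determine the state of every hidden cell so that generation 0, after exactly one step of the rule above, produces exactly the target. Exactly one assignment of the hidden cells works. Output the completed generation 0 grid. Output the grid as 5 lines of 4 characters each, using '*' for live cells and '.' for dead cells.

Hidden generation-0 cells (in order): (0,1), (0,2), (3,1), (4,2).
A hidden cell only influences target cells in its own 3x3 neighborhood. Try each of the 2^4 = 16 assignments, step the completed generation 0 forward once under B3/S23, and compare with the target:
  (0,1)=. (0,2)=. (3,1)=. (4,2)=. -> step reproduces the target at every cell -> ACCEPT
  (0,1)=. (0,2)=. (3,1)=. (4,2)=* -> step gives (3,1)='.' but target has '*' -> reject
  (0,1)=. (0,2)=. (3,1)=* (4,2)=. -> step gives (2,1)='*' but target has '.' -> reject
  (0,1)=. (0,2)=. (3,1)=* (4,2)=* -> step gives (2,1)='*' but target has '.' -> reject
  (0,1)=. (0,2)=* (3,1)=. (4,2)=. -> step gives (1,1)='*' but target has '.' -> reject
  (0,1)=. (0,2)=* (3,1)=. (4,2)=* -> step gives (1,1)='*' but target has '.' -> reject
  (0,1)=. (0,2)=* (3,1)=* (4,2)=. -> step gives (1,1)='*' but target has '.' -> reject
  (0,1)=. (0,2)=* (3,1)=* (4,2)=* -> step gives (1,1)='*' but target has '.' -> reject
  (0,1)=* (0,2)=. (3,1)=. (4,2)=. -> step gives (1,0)='*' but target has '.' -> reject
  (0,1)=* (0,2)=. (3,1)=. (4,2)=* -> step gives (1,0)='*' but target has '.' -> reject
  (0,1)=* (0,2)=. (3,1)=* (4,2)=. -> step gives (1,0)='*' but target has '.' -> reject
  (0,1)=* (0,2)=. (3,1)=* (4,2)=* -> step gives (1,0)='*' but target has '.' -> reject
  (0,1)=* (0,2)=* (3,1)=. (4,2)=. -> step gives (0,1)='*' but target has '.' -> reject
  (0,1)=* (0,2)=* (3,1)=. (4,2)=* -> step gives (0,1)='*' but target has '.' -> reject
  (0,1)=* (0,2)=* (3,1)=* (4,2)=. -> step gives (0,1)='*' but target has '.' -> reject
  (0,1)=* (0,2)=* (3,1)=* (4,2)=* -> step gives (0,1)='*' but target has '.' -> reject
Unique solution: (0,1)=dead, (0,2)=dead, (3,1)=dead, (4,2)=dead.
Check: live-neighbor counts of every cell in the completed generation 0:
0111
2220
1132
2311
0211
Applying B3/S23 to generation 0 with these counts gives:
....
....
..*.
.*..
....
which matches the target exactly.

Answer: *...
...*
.*..
..*.
*...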